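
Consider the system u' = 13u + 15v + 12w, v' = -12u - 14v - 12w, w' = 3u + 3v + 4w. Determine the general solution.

Coefficient matrix A = [[13, 15, 12], [-12, -14, -12], [3, 3, 4]].
det(A - λI) = 0 gives eigenvalues λ = 1, 4, -2.
For λ=1: eigenvector (1,0,-1).
For λ=4: eigenvector (2,-2,1).
For λ=-2: eigenvector (-1,1,0).
General solution: K_1e^(t)(1,0,-1) + K_2e^(4t)(2,-2,1) + K_3e^(-2t)(-1,1,0).

u(t) = K_1e^(t) + 2K_2e^(4t) - K_3e^(-2t), v(t) = -2K_2e^(4t) + K_3e^(-2t), w(t) = -K_1e^(t) + K_2e^(4t)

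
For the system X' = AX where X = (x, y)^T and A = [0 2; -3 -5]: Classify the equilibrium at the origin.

A = [[0,2],[-3,-5]]; det(A-λI) = λ^2 + 5λ + 6.
λ = -2, -3: both negative.

stable node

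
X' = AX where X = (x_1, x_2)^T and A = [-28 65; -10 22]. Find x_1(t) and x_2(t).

Coefficient matrix A = [[-28, 65], [-10, 22]].
Characteristic polynomial det(A - λI) = λ^2 + 6λ + 34 = 0.
Eigenvalues λ = -3 ± 5i (complex conjugate pair).
For λ=-3+5i: an eigenvector is (-2,-1) - i(-3,-1) = (-2 + 3i, -1 + i).
A real fundamental pair from Re and Im of e^((-3+5i)t)v: X_1 = e^(-3t)(cos(5t)·(-2,-1) + sin(5t)·(-3,-1)), X_2 = e^(-3t)(sin(5t)·(-2,-1) - cos(5t)·(-3,-1)).
General solution: K_1X_1 + K_2X_2.

x_1(t) = -3K_1e^(-3t)sin(5t) - 2K_1e^(-3t)cos(5t) - 2K_2e^(-3t)sin(5t) + 3K_2e^(-3t)cos(5t), x_2(t) = -K_1e^(-3t)sin(5t) - K_1e^(-3t)cos(5t) - K_2e^(-3t)sin(5t) + K_2e^(-3t)cos(5t)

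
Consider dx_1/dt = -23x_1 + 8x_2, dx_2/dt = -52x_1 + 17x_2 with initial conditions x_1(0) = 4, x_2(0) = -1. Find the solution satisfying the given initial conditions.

x_1(t) = -22e^(-3t)sin(4t) + 4e^(-3t)cos(4t), x_2(t) = -57e^(-3t)sin(4t) - e^(-3t)cos(4t)

Coefficient matrix A = [[-23, 8], [-52, 17]].
Characteristic polynomial det(A - λI) = λ^2 + 6λ + 25 = 0.
Eigenvalues λ = -3 ± 4i (complex conjugate pair).
For λ=-3+4i: an eigenvector is (-1,-2) - i(1,3) = (-1 - i, -2 - 3i).
A real fundamental pair from Re and Im of e^((-3+4i)t)v: X_1 = e^(-3t)(cos(4t)·(-1,-2) + sin(4t)·(1,3)), X_2 = e^(-3t)(sin(4t)·(-1,-2) - cos(4t)·(1,3)).
General solution: K_1X_1 + K_2X_2.
Applying x_1(0)=4, x_2(0)=-1 gives K_1=-13, K_2=9.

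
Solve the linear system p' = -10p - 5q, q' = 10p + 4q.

Coefficient matrix A = [[-10, -5], [10, 4]].
Characteristic polynomial det(A - λI) = λ^2 + 6λ + 10 = 0.
Eigenvalues λ = -3 ± i (complex conjugate pair).
For λ=-3+i: an eigenvector is (-1,1) - i(2,-3) = (-1 - 2i, 1 + 3i).
A real fundamental pair from Re and Im of e^((-3+i)t)v: X_1 = e^(-3t)(cos(t)·(-1,1) + sin(t)·(2,-3)), X_2 = e^(-3t)(sin(t)·(-1,1) - cos(t)·(2,-3)).
General solution: C_1X_1 + C_2X_2.

p(t) = 2C_1e^(-3t)sin(t) - C_1e^(-3t)cos(t) - C_2e^(-3t)sin(t) - 2C_2e^(-3t)cos(t), q(t) = -3C_1e^(-3t)sin(t) + C_1e^(-3t)cos(t) + C_2e^(-3t)sin(t) + 3C_2e^(-3t)cos(t)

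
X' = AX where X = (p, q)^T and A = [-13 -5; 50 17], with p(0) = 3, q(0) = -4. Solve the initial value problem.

p(t) = -5e^(2t)sin(5t) + 3e^(2t)cos(5t), q(t) = 18e^(2t)sin(5t) - 4e^(2t)cos(5t)

Coefficient matrix A = [[-13, -5], [50, 17]].
Characteristic polynomial det(A - λI) = λ^2 - 4λ + 29 = 0.
Eigenvalues λ = 2 ± 5i (complex conjugate pair).
For λ=2+5i: an eigenvector is (-1,3) - i(0,-1) = (-1, 3 + i).
A real fundamental pair from Re and Im of e^((2+5i)t)v: X_1 = e^(2t)(cos(5t)·(-1,3) + sin(5t)·(0,-1)), X_2 = e^(2t)(sin(5t)·(-1,3) - cos(5t)·(0,-1)).
General solution: c_1X_1 + c_2X_2.
Applying p(0)=3, q(0)=-4 gives c_1=-3, c_2=5.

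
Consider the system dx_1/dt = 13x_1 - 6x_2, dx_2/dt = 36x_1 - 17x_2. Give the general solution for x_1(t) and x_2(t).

Coefficient matrix A = [[13, -6], [36, -17]].
Characteristic polynomial det(A - λI) = λ^2 + 4λ - 5 = 0.
Eigenvalues λ = -5, 1.
For λ=-5: (A-λI) row 1 is [18, -6], so an eigenvector is (1, 3).
For λ=1: (A-λI) row 1 is [12, -6], so an eigenvector is (-1, -2).
General solution: c_1e^(-5t)(1,3) + c_2e^(t)(-1,-2).

x_1(t) = c_1e^(-5t) - c_2e^(t), x_2(t) = 3c_1e^(-5t) - 2c_2e^(t)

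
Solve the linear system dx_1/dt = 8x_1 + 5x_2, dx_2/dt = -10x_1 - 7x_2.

x_1(t) = -C_1e^(3t) + C_2e^(-2t), x_2(t) = C_1e^(3t) - 2C_2e^(-2t)

Coefficient matrix A = [[8, 5], [-10, -7]].
Characteristic polynomial det(A - λI) = λ^2 - λ - 6 = 0.
Eigenvalues λ = 3, -2.
For λ=3: (A-λI) row 1 is [5, 5], so an eigenvector is (-1, 1).
For λ=-2: (A-λI) row 1 is [10, 5], so an eigenvector is (1, -2).
General solution: C_1e^(3t)(-1,1) + C_2e^(-2t)(1,-2).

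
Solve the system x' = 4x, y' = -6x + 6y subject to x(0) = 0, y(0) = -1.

Coefficient matrix A = [[4, 0], [-6, 6]].
Characteristic polynomial det(A - λI) = λ^2 - 10λ + 24 = 0.
Eigenvalues λ = 6, 4.
For λ=6: (A-λI) row 1 is [-2, 0], so an eigenvector is (0, 1).
For λ=4: (A-λI) row 2 is [-6, 2], so an eigenvector is (-1, -3).
General solution: C_1e^(6t)(0,1) + C_2e^(4t)(-1,-3).
Applying x(0)=0, y(0)=-1 gives C_1=-1, C_2=0.

x(t) = 0, y(t) = -e^(6t)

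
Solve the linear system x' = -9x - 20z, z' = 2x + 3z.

Coefficient matrix A = [[-9, -20], [2, 3]].
Characteristic polynomial det(A - λI) = λ^2 + 6λ + 13 = 0.
Eigenvalues λ = -3 ± 2i (complex conjugate pair).
For λ=-3+2i: an eigenvector is (-1,0) - i(3,-1) = (-1 - 3i, 0 + i).
A real fundamental pair from Re and Im of e^((-3+2i)t)v: X_1 = e^(-3t)(cos(2t)·(-1,0) + sin(2t)·(3,-1)), X_2 = e^(-3t)(sin(2t)·(-1,0) - cos(2t)·(3,-1)).
General solution: K_1X_1 + K_2X_2.

x(t) = 3K_1e^(-3t)sin(2t) - K_1e^(-3t)cos(2t) - K_2e^(-3t)sin(2t) - 3K_2e^(-3t)cos(2t), z(t) = -K_1e^(-3t)sin(2t) + K_2e^(-3t)cos(2t)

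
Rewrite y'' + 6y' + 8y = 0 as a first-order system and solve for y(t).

y(t) = c_1e^(-4t) + c_2e^(-2t)

Let x_1 = y, x_2 = y'. Then x_1' = x_2 and x_2' = -8x_1 - 6x_2.
A = [[0,1],[-8,-6]]; det(A-λI) = λ^2 + 6λ + 8.
Eigenvalues λ = -4, -2 with eigenvectors (1,-4), (1,-2).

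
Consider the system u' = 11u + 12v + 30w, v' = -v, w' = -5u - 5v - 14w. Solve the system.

Coefficient matrix A = [[11, 12, 30], [0, -1, 0], [-5, -5, -14]].
det(A - λI) = 0 gives eigenvalues λ = -4, -1, 1.
For λ=-4: eigenvector (-2,0,1).
For λ=-1: eigenvector (-1,1,0).
For λ=1: eigenvector (3,0,-1).
General solution: K_1e^(-4t)(-2,0,1) + K_2e^(-t)(-1,1,0) + K_3e^(t)(3,0,-1).

u(t) = -2K_1e^(-4t) - K_2e^(-t) + 3K_3e^(t), v(t) = K_2e^(-t), w(t) = K_1e^(-4t) - K_3e^(t)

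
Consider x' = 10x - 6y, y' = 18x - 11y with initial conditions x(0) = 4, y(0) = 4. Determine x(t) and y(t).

Coefficient matrix A = [[10, -6], [18, -11]].
Characteristic polynomial det(A - λI) = λ^2 + λ - 2 = 0.
Eigenvalues λ = -2, 1.
For λ=-2: (A-λI) row 1 is [12, -6], so an eigenvector is (-1, -2).
For λ=1: (A-λI) row 1 is [9, -6], so an eigenvector is (2, 3).
General solution: C_1e^(-2t)(-1,-2) + C_2e^(t)(2,3).
Applying x(0)=4, y(0)=4 gives C_1=4, C_2=4.

x(t) = 8e^(t) - 4e^(-2t), y(t) = 12e^(t) - 8e^(-2t)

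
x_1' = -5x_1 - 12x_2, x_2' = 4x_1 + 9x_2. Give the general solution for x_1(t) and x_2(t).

x_1(t) = 3C_1e^(3t) + 2C_2e^(t), x_2(t) = -2C_1e^(3t) - C_2e^(t)

Coefficient matrix A = [[-5, -12], [4, 9]].
Characteristic polynomial det(A - λI) = λ^2 - 4λ + 3 = 0.
Eigenvalues λ = 3, 1.
For λ=3: (A-λI) row 1 is [-8, -12], so an eigenvector is (3, -2).
For λ=1: (A-λI) row 1 is [-6, -12], so an eigenvector is (2, -1).
General solution: C_1e^(3t)(3,-2) + C_2e^(t)(2,-1).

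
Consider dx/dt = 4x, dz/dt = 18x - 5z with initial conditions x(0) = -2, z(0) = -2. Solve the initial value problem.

Coefficient matrix A = [[4, 0], [18, -5]].
Characteristic polynomial det(A - λI) = λ^2 + λ - 20 = 0.
Eigenvalues λ = 4, -5.
For λ=4: (A-λI) row 2 is [18, -9], so an eigenvector is (1, 2).
For λ=-5: (A-λI) row 1 is [9, 0], so an eigenvector is (0, -1).
General solution: c_1e^(4t)(1,2) + c_2e^(-5t)(0,-1).
Applying x(0)=-2, z(0)=-2 gives c_1=-2, c_2=-2.

x(t) = -2e^(4t), z(t) = -4e^(4t) + 2e^(-5t)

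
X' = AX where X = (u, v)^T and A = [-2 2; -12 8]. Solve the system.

Coefficient matrix A = [[-2, 2], [-12, 8]].
Characteristic polynomial det(A - λI) = λ^2 - 6λ + 8 = 0.
Eigenvalues λ = 4, 2.
For λ=4: (A-λI) row 1 is [-6, 2], so an eigenvector is (-1, -3).
For λ=2: (A-λI) row 1 is [-4, 2], so an eigenvector is (-1, -2).
General solution: K_1e^(4t)(-1,-3) + K_2e^(2t)(-1,-2).

u(t) = -K_1e^(4t) - K_2e^(2t), v(t) = -3K_1e^(4t) - 2K_2e^(2t)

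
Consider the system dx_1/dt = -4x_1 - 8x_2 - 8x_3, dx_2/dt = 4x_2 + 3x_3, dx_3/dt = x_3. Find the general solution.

Coefficient matrix A = [[-4, -8, -8], [0, 4, 3], [0, 0, 1]].
det(A - λI) = 0 gives eigenvalues λ = -4, 4, 1.
For λ=-4: eigenvector (1,0,0).
For λ=4: eigenvector (-1,1,0).
For λ=1: eigenvector (0,-1,1).
General solution: c_1e^(-4t)(1,0,0) + c_2e^(4t)(-1,1,0) + c_3e^(t)(0,-1,1).

x_1(t) = c_1e^(-4t) - c_2e^(4t), x_2(t) = c_2e^(4t) - c_3e^(t), x_3(t) = c_3e^(t)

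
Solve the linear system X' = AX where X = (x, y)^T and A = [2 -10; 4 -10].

Coefficient matrix A = [[2, -10], [4, -10]].
Characteristic polynomial det(A - λI) = λ^2 + 8λ + 20 = 0.
Eigenvalues λ = -4 ± 2i (complex conjugate pair).
For λ=-4+2i: an eigenvector is (2,1) - i(1,1) = (2 - i, 1 - i).
A real fundamental pair from Re and Im of e^((-4+2i)t)v: X_1 = e^(-4t)(cos(2t)·(2,1) + sin(2t)·(1,1)), X_2 = e^(-4t)(sin(2t)·(2,1) - cos(2t)·(1,1)).
General solution: K_1X_1 + K_2X_2.

x(t) = K_1e^(-4t)sin(2t) + 2K_1e^(-4t)cos(2t) + 2K_2e^(-4t)sin(2t) - K_2e^(-4t)cos(2t), y(t) = K_1e^(-4t)sin(2t) + K_1e^(-4t)cos(2t) + K_2e^(-4t)sin(2t) - K_2e^(-4t)cos(2t)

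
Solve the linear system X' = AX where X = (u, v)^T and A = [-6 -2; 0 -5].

Coefficient matrix A = [[-6, -2], [0, -5]].
Characteristic polynomial det(A - λI) = λ^2 + 11λ + 30 = 0.
Eigenvalues λ = -6, -5.
For λ=-6: (A-λI) row 1 is [0, -2], so an eigenvector is (-1, 0).
For λ=-5: (A-λI) row 1 is [-1, -2], so an eigenvector is (2, -1).
General solution: c_1e^(-6t)(-1,0) + c_2e^(-5t)(2,-1).

u(t) = -c_1e^(-6t) + 2c_2e^(-5t), v(t) = -c_2e^(-5t)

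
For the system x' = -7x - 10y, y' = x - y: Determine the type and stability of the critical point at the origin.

A = [[-7,-10],[1,-1]]; det(A-λI) = λ^2 + 8λ + 17.
λ = -4 ± i: negative real part.

stable spiral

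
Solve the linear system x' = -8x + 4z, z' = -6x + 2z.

Coefficient matrix A = [[-8, 4], [-6, 2]].
Characteristic polynomial det(A - λI) = λ^2 + 6λ + 8 = 0.
Eigenvalues λ = -4, -2.
For λ=-4: (A-λI) row 1 is [-4, 4], so an eigenvector is (-1, -1).
For λ=-2: (A-λI) row 1 is [-6, 4], so an eigenvector is (-2, -3).
General solution: K_1e^(-4t)(-1,-1) + K_2e^(-2t)(-2,-3).

x(t) = -K_1e^(-4t) - 2K_2e^(-2t), z(t) = -K_1e^(-4t) - 3K_2e^(-2t)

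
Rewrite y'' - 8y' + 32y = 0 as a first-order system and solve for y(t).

Let x_1 = y, x_2 = y'. Then x_1' = x_2 and x_2' = -32x_1 + 8x_2.
A = [[0,1],[-32,8]]; det(A-λI) = λ^2 - 8λ + 32.
Eigenvalues λ = 4 ± 4i.

y(t) = K_1e^(4t)cos(4t) + K_2e^(4t)sin(4t)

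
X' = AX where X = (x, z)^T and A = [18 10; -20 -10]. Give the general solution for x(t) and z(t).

x(t) = 2K_1e^(4t)sin(2t) + K_1e^(4t)cos(2t) + K_2e^(4t)sin(2t) - 2K_2e^(4t)cos(2t), z(t) = -3K_1e^(4t)sin(2t) - K_1e^(4t)cos(2t) - K_2e^(4t)sin(2t) + 3K_2e^(4t)cos(2t)

Coefficient matrix A = [[18, 10], [-20, -10]].
Characteristic polynomial det(A - λI) = λ^2 - 8λ + 20 = 0.
Eigenvalues λ = 4 ± 2i (complex conjugate pair).
For λ=4+2i: an eigenvector is (1,-1) - i(2,-3) = (1 - 2i, -1 + 3i).
A real fundamental pair from Re and Im of e^((4+2i)t)v: X_1 = e^(4t)(cos(2t)·(1,-1) + sin(2t)·(2,-3)), X_2 = e^(4t)(sin(2t)·(1,-1) - cos(2t)·(2,-3)).
General solution: K_1X_1 + K_2X_2.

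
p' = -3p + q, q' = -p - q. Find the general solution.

Coefficient matrix A = [[-3, 1], [-1, -1]].
Characteristic polynomial det(A - λI) = λ^2 + 4λ + 4 = 0.
Single eigenvalue λ = -2 with algebraic multiplicity 2.
Eigenvector v = (-1,-1); generalized eigenvector w with (A-λI)w=v is (-2,-3).
General solution: e^(-2t)[c_1·v + c_2·(t·v + w)].

p(t) = -c_1e^(-2t) - c_2te^(-2t) - 2c_2e^(-2t), q(t) = -c_1e^(-2t) - c_2te^(-2t) - 3c_2e^(-2t)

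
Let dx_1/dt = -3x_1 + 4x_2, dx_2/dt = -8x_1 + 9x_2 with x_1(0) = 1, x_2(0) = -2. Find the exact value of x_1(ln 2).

A = [[-3,4],[-8,9]]; eigenvalues λ = 5, 1.
Eigenvectors: (-1,-2) for λ=5, (1,1) for λ=1.
From the initial condition, c_1 = 3, c_2 = 4.
x_1(ln 2) = (3)(2^5)(-1) + (4)(2^1)(1) = -88.

-88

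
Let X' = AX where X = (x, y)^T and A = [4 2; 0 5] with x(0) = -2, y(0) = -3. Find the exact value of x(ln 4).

-5120

A = [[4,2],[0,5]]; eigenvalues λ = 5, 4.
Eigenvectors: (-2,-1) for λ=5, (-1,0) for λ=4.
From the initial condition, c_1 = 3, c_2 = -4.
x(ln 4) = (3)(4^5)(-2) + (-4)(4^4)(-1) = -5120.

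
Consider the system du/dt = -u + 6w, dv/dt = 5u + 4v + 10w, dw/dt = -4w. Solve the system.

Coefficient matrix A = [[-1, 0, 6], [5, 4, 10], [0, 0, -4]].
det(A - λI) = 0 gives eigenvalues λ = -1, 4, -4.
For λ=-1: eigenvector (1,-1,0).
For λ=4: eigenvector (0,1,0).
For λ=-4: eigenvector (-2,0,1).
General solution: c_1e^(-t)(1,-1,0) + c_2e^(4t)(0,1,0) + c_3e^(-4t)(-2,0,1).

u(t) = c_1e^(-t) - 2c_3e^(-4t), v(t) = -c_1e^(-t) + c_2e^(4t), w(t) = c_3e^(-4t)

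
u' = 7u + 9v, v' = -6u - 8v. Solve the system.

Coefficient matrix A = [[7, 9], [-6, -8]].
Characteristic polynomial det(A - λI) = λ^2 + λ - 2 = 0.
Eigenvalues λ = 1, -2.
For λ=1: (A-λI) row 1 is [6, 9], so an eigenvector is (-3, 2).
For λ=-2: (A-λI) row 1 is [9, 9], so an eigenvector is (-1, 1).
General solution: K_1e^(t)(-3,2) + K_2e^(-2t)(-1,1).

u(t) = -3K_1e^(t) - K_2e^(-2t), v(t) = 2K_1e^(t) + K_2e^(-2t)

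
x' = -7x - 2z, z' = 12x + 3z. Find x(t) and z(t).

Coefficient matrix A = [[-7, -2], [12, 3]].
Characteristic polynomial det(A - λI) = λ^2 + 4λ + 3 = 0.
Eigenvalues λ = -3, -1.
For λ=-3: (A-λI) row 1 is [-4, -2], so an eigenvector is (1, -2).
For λ=-1: (A-λI) row 1 is [-6, -2], so an eigenvector is (-1, 3).
General solution: c_1e^(-3t)(1,-2) + c_2e^(-t)(-1,3).

x(t) = c_1e^(-3t) - c_2e^(-t), z(t) = -2c_1e^(-3t) + 3c_2e^(-t)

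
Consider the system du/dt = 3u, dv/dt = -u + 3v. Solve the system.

Coefficient matrix A = [[3, 0], [-1, 3]].
Characteristic polynomial det(A - λI) = λ^2 - 6λ + 9 = 0.
Single eigenvalue λ = 3 with algebraic multiplicity 2.
Eigenvector v = (0,-1); generalized eigenvector w with (A-λI)w=v is (1,-3).
General solution: e^(3t)[K_1·v + K_2·(t·v + w)].

u(t) = K_2e^(3t), v(t) = -K_1e^(3t) - K_2te^(3t) - 3K_2e^(3t)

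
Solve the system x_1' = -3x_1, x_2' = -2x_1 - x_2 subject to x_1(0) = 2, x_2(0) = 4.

x_1(t) = 2e^(-3t), x_2(t) = 2e^(-t) + 2e^(-3t)

Coefficient matrix A = [[-3, 0], [-2, -1]].
Characteristic polynomial det(A - λI) = λ^2 + 4λ + 3 = 0.
Eigenvalues λ = -3, -1.
For λ=-3: (A-λI) row 2 is [-2, 2], so an eigenvector is (-1, -1).
For λ=-1: (A-λI) row 1 is [-2, 0], so an eigenvector is (0, 1).
General solution: C_1e^(-3t)(-1,-1) + C_2e^(-t)(0,1).
Applying x_1(0)=2, x_2(0)=4 gives C_1=-2, C_2=2.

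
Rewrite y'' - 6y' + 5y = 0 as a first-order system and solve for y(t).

y(t) = C_1e^(5t) + C_2e^(t)

Let x_1 = y, x_2 = y'. Then x_1' = x_2 and x_2' = -5x_1 + 6x_2.
A = [[0,1],[-5,6]]; det(A-λI) = λ^2 - 6λ + 5.
Eigenvalues λ = 5, 1 with eigenvectors (1,5), (1,1).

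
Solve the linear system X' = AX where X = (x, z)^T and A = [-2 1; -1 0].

x(t) = K_1e^(-t) + K_2te^(-t) - 2K_2e^(-t), z(t) = K_1e^(-t) + K_2te^(-t) - K_2e^(-t)

Coefficient matrix A = [[-2, 1], [-1, 0]].
Characteristic polynomial det(A - λI) = λ^2 + 2λ + 1 = 0.
Single eigenvalue λ = -1 with algebraic multiplicity 2.
Eigenvector v = (1,1); generalized eigenvector w with (A-λI)w=v is (-2,-1).
General solution: e^(-t)[K_1·v + K_2·(t·v + w)].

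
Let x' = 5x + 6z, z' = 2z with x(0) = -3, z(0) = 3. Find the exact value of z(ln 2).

A = [[5,6],[0,2]]; eigenvalues λ = 2, 5.
Eigenvectors: (-2,1) for λ=2, (1,0) for λ=5.
From the initial condition, c_1 = 3, c_2 = 3.
z(ln 2) = (3)(2^2)(1) + (3)(2^5)(0) = 12.

12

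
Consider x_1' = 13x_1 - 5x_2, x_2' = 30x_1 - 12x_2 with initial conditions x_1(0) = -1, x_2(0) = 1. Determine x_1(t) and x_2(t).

Coefficient matrix A = [[13, -5], [30, -12]].
Characteristic polynomial det(A - λI) = λ^2 - λ - 6 = 0.
Eigenvalues λ = 3, -2.
For λ=3: (A-λI) row 1 is [10, -5], so an eigenvector is (1, 2).
For λ=-2: (A-λI) row 1 is [15, -5], so an eigenvector is (1, 3).
General solution: K_1e^(3t)(1,2) + K_2e^(-2t)(1,3).
Applying x_1(0)=-1, x_2(0)=1 gives K_1=-4, K_2=3.

x_1(t) = -4e^(3t) + 3e^(-2t), x_2(t) = -8e^(3t) + 9e^(-2t)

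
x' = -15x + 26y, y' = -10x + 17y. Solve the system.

Coefficient matrix A = [[-15, 26], [-10, 17]].
Characteristic polynomial det(A - λI) = λ^2 - 2λ + 5 = 0.
Eigenvalues λ = 1 ± 2i (complex conjugate pair).
For λ=1+2i: an eigenvector is (-2,-1) - i(3,2) = (-2 - 3i, -1 - 2i).
A real fundamental pair from Re and Im of e^((1+2i)t)v: X_1 = e^(t)(cos(2t)·(-2,-1) + sin(2t)·(3,2)), X_2 = e^(t)(sin(2t)·(-2,-1) - cos(2t)·(3,2)).
General solution: K_1X_1 + K_2X_2.

x(t) = 3K_1e^(t)sin(2t) - 2K_1e^(t)cos(2t) - 2K_2e^(t)sin(2t) - 3K_2e^(t)cos(2t), y(t) = 2K_1e^(t)sin(2t) - K_1e^(t)cos(2t) - K_2e^(t)sin(2t) - 2K_2e^(t)cos(2t)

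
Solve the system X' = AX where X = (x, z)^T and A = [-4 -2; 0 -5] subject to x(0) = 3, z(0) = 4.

Coefficient matrix A = [[-4, -2], [0, -5]].
Characteristic polynomial det(A - λI) = λ^2 + 9λ + 20 = 0.
Eigenvalues λ = -4, -5.
For λ=-4: (A-λI) row 1 is [0, -2], so an eigenvector is (-1, 0).
For λ=-5: (A-λI) row 1 is [1, -2], so an eigenvector is (2, 1).
General solution: c_1e^(-4t)(-1,0) + c_2e^(-5t)(2,1).
Applying x(0)=3, z(0)=4 gives c_1=5, c_2=4.

x(t) = -5e^(-4t) + 8e^(-5t), z(t) = 4e^(-5t)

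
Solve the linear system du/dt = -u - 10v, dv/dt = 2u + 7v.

Coefficient matrix A = [[-1, -10], [2, 7]].
Characteristic polynomial det(A - λI) = λ^2 - 6λ + 13 = 0.
Eigenvalues λ = 3 ± 2i (complex conjugate pair).
For λ=3+2i: an eigenvector is (-2,1) - i(-1,0) = (-2 + i, 1).
A real fundamental pair from Re and Im of e^((3+2i)t)v: X_1 = e^(3t)(cos(2t)·(-2,1) + sin(2t)·(-1,0)), X_2 = e^(3t)(sin(2t)·(-2,1) - cos(2t)·(-1,0)).
General solution: C_1X_1 + C_2X_2.

u(t) = -C_1e^(3t)sin(2t) - 2C_1e^(3t)cos(2t) - 2C_2e^(3t)sin(2t) + C_2e^(3t)cos(2t), v(t) = C_1e^(3t)cos(2t) + C_2e^(3t)sin(2t)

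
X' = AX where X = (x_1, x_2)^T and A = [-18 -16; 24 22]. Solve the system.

x_1(t) = -K_1e^(-2t) - 2K_2e^(6t), x_2(t) = K_1e^(-2t) + 3K_2e^(6t)

Coefficient matrix A = [[-18, -16], [24, 22]].
Characteristic polynomial det(A - λI) = λ^2 - 4λ - 12 = 0.
Eigenvalues λ = -2, 6.
For λ=-2: (A-λI) row 1 is [-16, -16], so an eigenvector is (-1, 1).
For λ=6: (A-λI) row 1 is [-24, -16], so an eigenvector is (-2, 3).
General solution: K_1e^(-2t)(-1,1) + K_2e^(6t)(-2,3).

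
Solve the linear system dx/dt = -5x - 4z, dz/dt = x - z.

x(t) = 2C_1e^(-3t) + 2C_2te^(-3t) + 3C_2e^(-3t), z(t) = -C_1e^(-3t) - C_2te^(-3t) - 2C_2e^(-3t)

Coefficient matrix A = [[-5, -4], [1, -1]].
Characteristic polynomial det(A - λI) = λ^2 + 6λ + 9 = 0.
Single eigenvalue λ = -3 with algebraic multiplicity 2.
Eigenvector v = (2,-1); generalized eigenvector w with (A-λI)w=v is (3,-2).
General solution: e^(-3t)[C_1·v + C_2·(t·v + w)].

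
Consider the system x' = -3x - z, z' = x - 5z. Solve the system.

x(t) = c_1e^(-4t) + c_2te^(-4t) - 2c_2e^(-4t), z(t) = c_1e^(-4t) + c_2te^(-4t) - 3c_2e^(-4t)

Coefficient matrix A = [[-3, -1], [1, -5]].
Characteristic polynomial det(A - λI) = λ^2 + 8λ + 16 = 0.
Single eigenvalue λ = -4 with algebraic multiplicity 2.
Eigenvector v = (1,1); generalized eigenvector w with (A-λI)w=v is (-2,-3).
General solution: e^(-4t)[c_1·v + c_2·(t·v + w)].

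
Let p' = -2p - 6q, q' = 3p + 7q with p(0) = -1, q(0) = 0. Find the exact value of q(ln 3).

-78

A = [[-2,-6],[3,7]]; eigenvalues λ = 1, 4.
Eigenvectors: (-2,1) for λ=1, (-1,1) for λ=4.
From the initial condition, c_1 = 1, c_2 = -1.
q(ln 3) = (1)(3^1)(1) + (-1)(3^4)(1) = -78.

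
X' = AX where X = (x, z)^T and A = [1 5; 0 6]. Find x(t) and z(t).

x(t) = C_1e^(t) - C_2e^(6t), z(t) = -C_2e^(6t)

Coefficient matrix A = [[1, 5], [0, 6]].
Characteristic polynomial det(A - λI) = λ^2 - 7λ + 6 = 0.
Eigenvalues λ = 1, 6.
For λ=1: (A-λI) row 1 is [0, 5], so an eigenvector is (1, 0).
For λ=6: (A-λI) row 1 is [-5, 5], so an eigenvector is (-1, -1).
General solution: C_1e^(t)(1,0) + C_2e^(6t)(-1,-1).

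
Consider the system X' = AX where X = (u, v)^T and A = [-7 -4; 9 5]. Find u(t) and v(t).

u(t) = 2C_1e^(-t) + 2C_2te^(-t) - C_2e^(-t), v(t) = -3C_1e^(-t) - 3C_2te^(-t) + C_2e^(-t)

Coefficient matrix A = [[-7, -4], [9, 5]].
Characteristic polynomial det(A - λI) = λ^2 + 2λ + 1 = 0.
Single eigenvalue λ = -1 with algebraic multiplicity 2.
Eigenvector v = (2,-3); generalized eigenvector w with (A-λI)w=v is (-1,1).
General solution: e^(-t)[C_1·v + C_2·(t·v + w)].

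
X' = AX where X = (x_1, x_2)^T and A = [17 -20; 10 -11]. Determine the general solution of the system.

Coefficient matrix A = [[17, -20], [10, -11]].
Characteristic polynomial det(A - λI) = λ^2 - 6λ + 13 = 0.
Eigenvalues λ = 3 ± 2i (complex conjugate pair).
For λ=3+2i: an eigenvector is (1,1) - i(-3,-2) = (1 + 3i, 1 + 2i).
A real fundamental pair from Re and Im of e^((3+2i)t)v: X_1 = e^(3t)(cos(2t)·(1,1) + sin(2t)·(-3,-2)), X_2 = e^(3t)(sin(2t)·(1,1) - cos(2t)·(-3,-2)).
General solution: C_1X_1 + C_2X_2.

x_1(t) = -3C_1e^(3t)sin(2t) + C_1e^(3t)cos(2t) + C_2e^(3t)sin(2t) + 3C_2e^(3t)cos(2t), x_2(t) = -2C_1e^(3t)sin(2t) + C_1e^(3t)cos(2t) + C_2e^(3t)sin(2t) + 2C_2e^(3t)cos(2t)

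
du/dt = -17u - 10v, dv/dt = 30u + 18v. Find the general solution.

u(t) = -2K_1e^(-2t) - K_2e^(3t), v(t) = 3K_1e^(-2t) + 2K_2e^(3t)

Coefficient matrix A = [[-17, -10], [30, 18]].
Characteristic polynomial det(A - λI) = λ^2 - λ - 6 = 0.
Eigenvalues λ = -2, 3.
For λ=-2: (A-λI) row 1 is [-15, -10], so an eigenvector is (-2, 3).
For λ=3: (A-λI) row 1 is [-20, -10], so an eigenvector is (-1, 2).
General solution: K_1e^(-2t)(-2,3) + K_2e^(3t)(-1,2).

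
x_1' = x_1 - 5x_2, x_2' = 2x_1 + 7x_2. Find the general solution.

Coefficient matrix A = [[1, -5], [2, 7]].
Characteristic polynomial det(A - λI) = λ^2 - 8λ + 17 = 0.
Eigenvalues λ = 4 ± i (complex conjugate pair).
For λ=4+i: an eigenvector is (-2,1) - i(1,-1) = (-2 - i, 1 + i).
A real fundamental pair from Re and Im of e^((4+i)t)v: X_1 = e^(4t)(cos(t)·(-2,1) + sin(t)·(1,-1)), X_2 = e^(4t)(sin(t)·(-2,1) - cos(t)·(1,-1)).
General solution: K_1X_1 + K_2X_2.

x_1(t) = K_1e^(4t)sin(t) - 2K_1e^(4t)cos(t) - 2K_2e^(4t)sin(t) - K_2e^(4t)cos(t), x_2(t) = -K_1e^(4t)sin(t) + K_1e^(4t)cos(t) + K_2e^(4t)sin(t) + K_2e^(4t)cos(t)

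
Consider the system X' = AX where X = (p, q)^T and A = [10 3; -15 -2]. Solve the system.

p(t) = -K_1e^(4t)cos(3t) - K_2e^(4t)sin(3t), q(t) = K_1e^(4t)sin(3t) + 2K_1e^(4t)cos(3t) + 2K_2e^(4t)sin(3t) - K_2e^(4t)cos(3t)

Coefficient matrix A = [[10, 3], [-15, -2]].
Characteristic polynomial det(A - λI) = λ^2 - 8λ + 25 = 0.
Eigenvalues λ = 4 ± 3i (complex conjugate pair).
For λ=4+3i: an eigenvector is (-1,2) - i(0,1) = (-1, 2 - i).
A real fundamental pair from Re and Im of e^((4+3i)t)v: X_1 = e^(4t)(cos(3t)·(-1,2) + sin(3t)·(0,1)), X_2 = e^(4t)(sin(3t)·(-1,2) - cos(3t)·(0,1)).
General solution: K_1X_1 + K_2X_2.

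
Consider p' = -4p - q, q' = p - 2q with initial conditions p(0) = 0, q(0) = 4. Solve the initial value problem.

p(t) = -4te^(-3t), q(t) = 4te^(-3t) + 4e^(-3t)

Coefficient matrix A = [[-4, -1], [1, -2]].
Characteristic polynomial det(A - λI) = λ^2 + 6λ + 9 = 0.
Single eigenvalue λ = -3 with algebraic multiplicity 2.
Eigenvector v = (1,-1); generalized eigenvector w with (A-λI)w=v is (-1,0).
General solution: e^(-3t)[K_1·v + K_2·(t·v + w)].
Applying p(0)=0, q(0)=4 gives K_1=-4, K_2=-4.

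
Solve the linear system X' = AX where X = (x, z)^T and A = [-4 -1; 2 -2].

x(t) = K_1e^(-3t)sin(t) - K_2e^(-3t)cos(t), z(t) = -K_1e^(-3t)sin(t) - K_1e^(-3t)cos(t) - K_2e^(-3t)sin(t) + K_2e^(-3t)cos(t)

Coefficient matrix A = [[-4, -1], [2, -2]].
Characteristic polynomial det(A - λI) = λ^2 + 6λ + 10 = 0.
Eigenvalues λ = -3 ± i (complex conjugate pair).
For λ=-3+i: an eigenvector is (0,-1) - i(1,-1) = (0 - i, -1 + i).
A real fundamental pair from Re and Im of e^((-3+i)t)v: X_1 = e^(-3t)(cos(t)·(0,-1) + sin(t)·(1,-1)), X_2 = e^(-3t)(sin(t)·(0,-1) - cos(t)·(1,-1)).
General solution: K_1X_1 + K_2X_2.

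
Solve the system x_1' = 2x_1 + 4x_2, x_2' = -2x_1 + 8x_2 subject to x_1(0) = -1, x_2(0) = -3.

x_1(t) = -5e^(6t) + 4e^(4t), x_2(t) = -5e^(6t) + 2e^(4t)

Coefficient matrix A = [[2, 4], [-2, 8]].
Characteristic polynomial det(A - λI) = λ^2 - 10λ + 24 = 0.
Eigenvalues λ = 6, 4.
For λ=6: (A-λI) row 1 is [-4, 4], so an eigenvector is (-1, -1).
For λ=4: (A-λI) row 1 is [-2, 4], so an eigenvector is (-2, -1).
General solution: c_1e^(6t)(-1,-1) + c_2e^(4t)(-2,-1).
Applying x_1(0)=-1, x_2(0)=-3 gives c_1=5, c_2=-2.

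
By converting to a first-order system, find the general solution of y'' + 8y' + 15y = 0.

y(t) = K_1e^(-3t) + K_2e^(-5t)

Let x_1 = y, x_2 = y'. Then x_1' = x_2 and x_2' = -15x_1 - 8x_2.
A = [[0,1],[-15,-8]]; det(A-λI) = λ^2 + 8λ + 15.
Eigenvalues λ = -3, -5 with eigenvectors (1,-3), (1,-5).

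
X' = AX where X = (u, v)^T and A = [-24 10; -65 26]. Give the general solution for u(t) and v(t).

u(t) = K_1e^(t)sin(5t) - K_1e^(t)cos(5t) - K_2e^(t)sin(5t) - K_2e^(t)cos(5t), v(t) = 3K_1e^(t)sin(5t) - 2K_1e^(t)cos(5t) - 2K_2e^(t)sin(5t) - 3K_2e^(t)cos(5t)

Coefficient matrix A = [[-24, 10], [-65, 26]].
Characteristic polynomial det(A - λI) = λ^2 - 2λ + 26 = 0.
Eigenvalues λ = 1 ± 5i (complex conjugate pair).
For λ=1+5i: an eigenvector is (-1,-2) - i(1,3) = (-1 - i, -2 - 3i).
A real fundamental pair from Re and Im of e^((1+5i)t)v: X_1 = e^(t)(cos(5t)·(-1,-2) + sin(5t)·(1,3)), X_2 = e^(t)(sin(5t)·(-1,-2) - cos(5t)·(1,3)).
General solution: K_1X_1 + K_2X_2.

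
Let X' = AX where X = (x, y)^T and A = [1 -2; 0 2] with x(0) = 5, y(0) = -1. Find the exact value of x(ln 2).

A = [[1,-2],[0,2]]; eigenvalues λ = 2, 1.
Eigenvectors: (2,-1) for λ=2, (1,0) for λ=1.
From the initial condition, c_1 = 1, c_2 = 3.
x(ln 2) = (1)(2^2)(2) + (3)(2^1)(1) = 14.

14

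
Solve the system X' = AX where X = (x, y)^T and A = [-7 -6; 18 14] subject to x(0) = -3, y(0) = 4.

Coefficient matrix A = [[-7, -6], [18, 14]].
Characteristic polynomial det(A - λI) = λ^2 - 7λ + 10 = 0.
Eigenvalues λ = 5, 2.
For λ=5: (A-λI) row 1 is [-12, -6], so an eigenvector is (-1, 2).
For λ=2: (A-λI) row 1 is [-9, -6], so an eigenvector is (-2, 3).
General solution: K_1e^(5t)(-1,2) + K_2e^(2t)(-2,3).
Applying x(0)=-3, y(0)=4 gives K_1=-1, K_2=2.

x(t) = e^(5t) - 4e^(2t), y(t) = -2e^(5t) + 6e^(2t)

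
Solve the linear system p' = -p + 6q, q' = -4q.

p(t) = -2K_1e^(-4t) - K_2e^(-t), q(t) = K_1e^(-4t)

Coefficient matrix A = [[-1, 6], [0, -4]].
Characteristic polynomial det(A - λI) = λ^2 + 5λ + 4 = 0.
Eigenvalues λ = -4, -1.
For λ=-4: (A-λI) row 1 is [3, 6], so an eigenvector is (-2, 1).
For λ=-1: (A-λI) row 1 is [0, 6], so an eigenvector is (-1, 0).
General solution: K_1e^(-4t)(-2,1) + K_2e^(-t)(-1,0).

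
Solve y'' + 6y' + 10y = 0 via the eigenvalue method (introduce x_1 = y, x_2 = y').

y(t) = C_1e^(-3t)cos(t) + C_2e^(-3t)sin(t)

Let x_1 = y, x_2 = y'. Then x_1' = x_2 and x_2' = -10x_1 - 6x_2.
A = [[0,1],[-10,-6]]; det(A-λI) = λ^2 + 6λ + 10.
Eigenvalues λ = -3 ± i.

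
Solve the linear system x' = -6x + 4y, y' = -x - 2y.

Coefficient matrix A = [[-6, 4], [-1, -2]].
Characteristic polynomial det(A - λI) = λ^2 + 8λ + 16 = 0.
Single eigenvalue λ = -4 with algebraic multiplicity 2.
Eigenvector v = (-2,-1); generalized eigenvector w with (A-λI)w=v is (1,0).
General solution: e^(-4t)[C_1·v + C_2·(t·v + w)].

x(t) = -2C_1e^(-4t) - 2C_2te^(-4t) + C_2e^(-4t), y(t) = -C_1e^(-4t) - C_2te^(-4t)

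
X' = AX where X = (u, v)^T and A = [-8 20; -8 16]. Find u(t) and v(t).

Coefficient matrix A = [[-8, 20], [-8, 16]].
Characteristic polynomial det(A - λI) = λ^2 - 8λ + 32 = 0.
Eigenvalues λ = 4 ± 4i (complex conjugate pair).
For λ=4+4i: an eigenvector is (1,1) - i(2,1) = (1 - 2i, 1 - i).
A real fundamental pair from Re and Im of e^((4+4i)t)v: X_1 = e^(4t)(cos(4t)·(1,1) + sin(4t)·(2,1)), X_2 = e^(4t)(sin(4t)·(1,1) - cos(4t)·(2,1)).
General solution: c_1X_1 + c_2X_2.

u(t) = 2c_1e^(4t)sin(4t) + c_1e^(4t)cos(4t) + c_2e^(4t)sin(4t) - 2c_2e^(4t)cos(4t), v(t) = c_1e^(4t)sin(4t) + c_1e^(4t)cos(4t) + c_2e^(4t)sin(4t) - c_2e^(4t)cos(4t)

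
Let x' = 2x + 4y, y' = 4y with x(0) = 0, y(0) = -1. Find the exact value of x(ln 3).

-144

A = [[2,4],[0,4]]; eigenvalues λ = 2, 4.
Eigenvectors: (1,0) for λ=2, (2,1) for λ=4.
From the initial condition, c_1 = 2, c_2 = -1.
x(ln 3) = (2)(3^2)(1) + (-1)(3^4)(2) = -144.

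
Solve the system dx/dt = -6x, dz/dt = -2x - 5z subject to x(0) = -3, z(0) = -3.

x(t) = -3e^(-6t), z(t) = 3e^(-5t) - 6e^(-6t)

Coefficient matrix A = [[-6, 0], [-2, -5]].
Characteristic polynomial det(A - λI) = λ^2 + 11λ + 30 = 0.
Eigenvalues λ = -5, -6.
For λ=-5: (A-λI) row 1 is [-1, 0], so an eigenvector is (0, 1).
For λ=-6: (A-λI) row 2 is [-2, 1], so an eigenvector is (1, 2).
General solution: C_1e^(-5t)(0,1) + C_2e^(-6t)(1,2).
Applying x(0)=-3, z(0)=-3 gives C_1=3, C_2=-3.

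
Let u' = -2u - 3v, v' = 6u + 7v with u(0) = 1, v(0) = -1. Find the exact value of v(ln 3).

A = [[-2,-3],[6,7]]; eigenvalues λ = 4, 1.
Eigenvectors: (1,-2) for λ=4, (1,-1) for λ=1.
From the initial condition, c_1 = 0, c_2 = 1.
v(ln 3) = (0)(3^4)(-2) + (1)(3^1)(-1) = -3.

-3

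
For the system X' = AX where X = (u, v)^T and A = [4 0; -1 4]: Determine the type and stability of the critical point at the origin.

unstable improper node

A = [[4,0],[-1,4]]; det(A-λI) = λ^2 - 8λ + 16.
repeated λ = 4 with a single eigenvector.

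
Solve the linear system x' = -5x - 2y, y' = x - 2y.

Coefficient matrix A = [[-5, -2], [1, -2]].
Characteristic polynomial det(A - λI) = λ^2 + 7λ + 12 = 0.
Eigenvalues λ = -3, -4.
For λ=-3: (A-λI) row 1 is [-2, -2], so an eigenvector is (-1, 1).
For λ=-4: (A-λI) row 1 is [-1, -2], so an eigenvector is (2, -1).
General solution: C_1e^(-3t)(-1,1) + C_2e^(-4t)(2,-1).

x(t) = -C_1e^(-3t) + 2C_2e^(-4t), y(t) = C_1e^(-3t) - C_2e^(-4t)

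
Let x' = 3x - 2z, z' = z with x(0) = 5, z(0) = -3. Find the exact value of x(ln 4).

A = [[3,-2],[0,1]]; eigenvalues λ = 3, 1.
Eigenvectors: (1,0) for λ=3, (-1,-1) for λ=1.
From the initial condition, c_1 = 8, c_2 = 3.
x(ln 4) = (8)(4^3)(1) + (3)(4^1)(-1) = 500.

500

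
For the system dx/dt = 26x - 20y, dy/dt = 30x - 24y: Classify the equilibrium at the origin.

A = [[26,-20],[30,-24]]; det(A-λI) = λ^2 - 2λ - 24.
λ = 6, -4: opposite signs.

saddle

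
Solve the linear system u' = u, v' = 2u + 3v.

u(t) = C_1e^(t), v(t) = -C_1e^(t) + C_2e^(3t)

Coefficient matrix A = [[1, 0], [2, 3]].
Characteristic polynomial det(A - λI) = λ^2 - 4λ + 3 = 0.
Eigenvalues λ = 1, 3.
For λ=1: (A-λI) row 2 is [2, 2], so an eigenvector is (1, -1).
For λ=3: (A-λI) row 1 is [-2, 0], so an eigenvector is (0, 1).
General solution: C_1e^(t)(1,-1) + C_2e^(3t)(0,1).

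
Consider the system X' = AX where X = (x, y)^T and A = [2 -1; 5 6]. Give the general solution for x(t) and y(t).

Coefficient matrix A = [[2, -1], [5, 6]].
Characteristic polynomial det(A - λI) = λ^2 - 8λ + 17 = 0.
Eigenvalues λ = 4 ± i (complex conjugate pair).
For λ=4+i: an eigenvector is (0,-1) - i(1,-2) = (0 - i, -1 + 2i).
A real fundamental pair from Re and Im of e^((4+i)t)v: X_1 = e^(4t)(cos(t)·(0,-1) + sin(t)·(1,-2)), X_2 = e^(4t)(sin(t)·(0,-1) - cos(t)·(1,-2)).
General solution: C_1X_1 + C_2X_2.

x(t) = C_1e^(4t)sin(t) - C_2e^(4t)cos(t), y(t) = -2C_1e^(4t)sin(t) - C_1e^(4t)cos(t) - C_2e^(4t)sin(t) + 2C_2e^(4t)cos(t)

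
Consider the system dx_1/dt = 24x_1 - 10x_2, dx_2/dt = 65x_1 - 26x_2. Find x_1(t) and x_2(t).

Coefficient matrix A = [[24, -10], [65, -26]].
Characteristic polynomial det(A - λI) = λ^2 + 2λ + 26 = 0.
Eigenvalues λ = -1 ± 5i (complex conjugate pair).
For λ=-1+5i: an eigenvector is (-1,-2) - i(-1,-3) = (-1 + i, -2 + 3i).
A real fundamental pair from Re and Im of e^((-1+5i)t)v: X_1 = e^(-t)(cos(5t)·(-1,-2) + sin(5t)·(-1,-3)), X_2 = e^(-t)(sin(5t)·(-1,-2) - cos(5t)·(-1,-3)).
General solution: C_1X_1 + C_2X_2.

x_1(t) = -C_1e^(-t)sin(5t) - C_1e^(-t)cos(5t) - C_2e^(-t)sin(5t) + C_2e^(-t)cos(5t), x_2(t) = -3C_1e^(-t)sin(5t) - 2C_1e^(-t)cos(5t) - 2C_2e^(-t)sin(5t) + 3C_2e^(-t)cos(5t)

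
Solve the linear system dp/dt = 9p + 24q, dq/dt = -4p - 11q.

p(t) = -2C_1e^(-3t) + 3C_2e^(t), q(t) = C_1e^(-3t) - C_2e^(t)

Coefficient matrix A = [[9, 24], [-4, -11]].
Characteristic polynomial det(A - λI) = λ^2 + 2λ - 3 = 0.
Eigenvalues λ = -3, 1.
For λ=-3: (A-λI) row 1 is [12, 24], so an eigenvector is (-2, 1).
For λ=1: (A-λI) row 1 is [8, 24], so an eigenvector is (3, -1).
General solution: C_1e^(-3t)(-2,1) + C_2e^(t)(3,-1).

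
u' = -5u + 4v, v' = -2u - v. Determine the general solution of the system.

Coefficient matrix A = [[-5, 4], [-2, -1]].
Characteristic polynomial det(A - λI) = λ^2 + 6λ + 13 = 0.
Eigenvalues λ = -3 ± 2i (complex conjugate pair).
For λ=-3+2i: an eigenvector is (-1,0) - i(1,1) = (-1 - i, 0 - i).
A real fundamental pair from Re and Im of e^((-3+2i)t)v: X_1 = e^(-3t)(cos(2t)·(-1,0) + sin(2t)·(1,1)), X_2 = e^(-3t)(sin(2t)·(-1,0) - cos(2t)·(1,1)).
General solution: C_1X_1 + C_2X_2.

u(t) = C_1e^(-3t)sin(2t) - C_1e^(-3t)cos(2t) - C_2e^(-3t)sin(2t) - C_2e^(-3t)cos(2t), v(t) = C_1e^(-3t)sin(2t) - C_2e^(-3t)cos(2t)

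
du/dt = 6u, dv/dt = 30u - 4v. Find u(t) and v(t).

u(t) = C_2e^(6t), v(t) = -C_1e^(-4t) + 3C_2e^(6t)

Coefficient matrix A = [[6, 0], [30, -4]].
Characteristic polynomial det(A - λI) = λ^2 - 2λ - 24 = 0.
Eigenvalues λ = -4, 6.
For λ=-4: (A-λI) row 1 is [10, 0], so an eigenvector is (0, -1).
For λ=6: (A-λI) row 2 is [30, -10], so an eigenvector is (1, 3).
General solution: C_1e^(-4t)(0,-1) + C_2e^(6t)(1,3).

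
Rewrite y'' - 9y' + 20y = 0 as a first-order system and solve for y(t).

Let x_1 = y, x_2 = y'. Then x_1' = x_2 and x_2' = -20x_1 + 9x_2.
A = [[0,1],[-20,9]]; det(A-λI) = λ^2 - 9λ + 20.
Eigenvalues λ = 4, 5 with eigenvectors (1,4), (1,5).

y(t) = K_1e^(4t) + K_2e^(5t)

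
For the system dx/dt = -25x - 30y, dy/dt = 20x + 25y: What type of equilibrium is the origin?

saddle

A = [[-25,-30],[20,25]]; det(A-λI) = λ^2 - 25.
λ = -5, 5: opposite signs.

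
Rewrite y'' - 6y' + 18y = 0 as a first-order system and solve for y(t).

y(t) = c_1e^(3t)cos(3t) + c_2e^(3t)sin(3t)

Let x_1 = y, x_2 = y'. Then x_1' = x_2 and x_2' = -18x_1 + 6x_2.
A = [[0,1],[-18,6]]; det(A-λI) = λ^2 - 6λ + 18.
Eigenvalues λ = 3 ± 3i.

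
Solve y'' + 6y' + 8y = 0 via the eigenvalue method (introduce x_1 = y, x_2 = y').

Let x_1 = y, x_2 = y'. Then x_1' = x_2 and x_2' = -8x_1 - 6x_2.
A = [[0,1],[-8,-6]]; det(A-λI) = λ^2 + 6λ + 8.
Eigenvalues λ = -2, -4 with eigenvectors (1,-2), (1,-4).

y(t) = c_1e^(-2t) + c_2e^(-4t)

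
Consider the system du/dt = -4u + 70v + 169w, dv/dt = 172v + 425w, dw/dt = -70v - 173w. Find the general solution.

u(t) = C_1e^(-4t) + 2C_2e^(2t) - 7C_3e^(-3t), v(t) = 5C_2e^(2t) - 17C_3e^(-3t), w(t) = -2C_2e^(2t) + 7C_3e^(-3t)

Coefficient matrix A = [[-4, 70, 169], [0, 172, 425], [0, -70, -173]].
det(A - λI) = 0 gives eigenvalues λ = -4, 2, -3.
For λ=-4: eigenvector (1,0,0).
For λ=2: eigenvector (2,5,-2).
For λ=-3: eigenvector (-7,-17,7).
General solution: C_1e^(-4t)(1,0,0) + C_2e^(2t)(2,5,-2) + C_3e^(-3t)(-7,-17,7).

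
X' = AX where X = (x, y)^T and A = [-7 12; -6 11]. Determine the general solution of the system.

Coefficient matrix A = [[-7, 12], [-6, 11]].
Characteristic polynomial det(A - λI) = λ^2 - 4λ - 5 = 0.
Eigenvalues λ = 5, -1.
For λ=5: (A-λI) row 1 is [-12, 12], so an eigenvector is (-1, -1).
For λ=-1: (A-λI) row 1 is [-6, 12], so an eigenvector is (2, 1).
General solution: K_1e^(5t)(-1,-1) + K_2e^(-t)(2,1).

x(t) = -K_1e^(5t) + 2K_2e^(-t), y(t) = -K_1e^(5t) + K_2e^(-t)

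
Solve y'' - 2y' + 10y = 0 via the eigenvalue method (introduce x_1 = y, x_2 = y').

y(t) = C_1e^(t)cos(3t) + C_2e^(t)sin(3t)

Let x_1 = y, x_2 = y'. Then x_1' = x_2 and x_2' = -10x_1 + 2x_2.
A = [[0,1],[-10,2]]; det(A-λI) = λ^2 - 2λ + 10.
Eigenvalues λ = 1 ± 3i.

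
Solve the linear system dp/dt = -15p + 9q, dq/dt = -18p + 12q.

Coefficient matrix A = [[-15, 9], [-18, 12]].
Characteristic polynomial det(A - λI) = λ^2 + 3λ - 18 = 0.
Eigenvalues λ = 3, -6.
For λ=3: (A-λI) row 1 is [-18, 9], so an eigenvector is (-1, -2).
For λ=-6: (A-λI) row 1 is [-9, 9], so an eigenvector is (-1, -1).
General solution: K_1e^(3t)(-1,-2) + K_2e^(-6t)(-1,-1).

p(t) = -K_1e^(3t) - K_2e^(-6t), q(t) = -2K_1e^(3t) - K_2e^(-6t)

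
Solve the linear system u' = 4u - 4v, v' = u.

u(t) = 2C_1e^(2t) + 2C_2te^(2t) + 3C_2e^(2t), v(t) = C_1e^(2t) + C_2te^(2t) + C_2e^(2t)

Coefficient matrix A = [[4, -4], [1, 0]].
Characteristic polynomial det(A - λI) = λ^2 - 4λ + 4 = 0.
Single eigenvalue λ = 2 with algebraic multiplicity 2.
Eigenvector v = (2,1); generalized eigenvector w with (A-λI)w=v is (3,1).
General solution: e^(2t)[C_1·v + C_2·(t·v + w)].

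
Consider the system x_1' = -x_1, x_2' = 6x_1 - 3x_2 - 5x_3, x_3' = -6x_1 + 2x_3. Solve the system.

x_1(t) = C_2e^(-t), x_2(t) = C_1e^(2t) - 2C_2e^(-t) + C_3e^(-3t), x_3(t) = -C_1e^(2t) + 2C_2e^(-t)

Coefficient matrix A = [[-1, 0, 0], [6, -3, -5], [-6, 0, 2]].
det(A - λI) = 0 gives eigenvalues λ = 2, -1, -3.
For λ=2: eigenvector (0,1,-1).
For λ=-1: eigenvector (1,-2,2).
For λ=-3: eigenvector (0,1,0).
General solution: C_1e^(2t)(0,1,-1) + C_2e^(-t)(1,-2,2) + C_3e^(-3t)(0,1,0).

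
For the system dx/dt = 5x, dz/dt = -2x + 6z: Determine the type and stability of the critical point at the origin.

unstable node

A = [[5,0],[-2,6]]; det(A-λI) = λ^2 - 11λ + 30.
λ = 5, 6: both positive.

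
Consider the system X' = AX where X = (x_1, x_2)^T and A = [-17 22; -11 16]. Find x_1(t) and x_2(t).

x_1(t) = K_1e^(5t) + 2K_2e^(-6t), x_2(t) = K_1e^(5t) + K_2e^(-6t)

Coefficient matrix A = [[-17, 22], [-11, 16]].
Characteristic polynomial det(A - λI) = λ^2 + λ - 30 = 0.
Eigenvalues λ = 5, -6.
For λ=5: (A-λI) row 1 is [-22, 22], so an eigenvector is (1, 1).
For λ=-6: (A-λI) row 1 is [-11, 22], so an eigenvector is (2, 1).
General solution: K_1e^(5t)(1,1) + K_2e^(-6t)(2,1).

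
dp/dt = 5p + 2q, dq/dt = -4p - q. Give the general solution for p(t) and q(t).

Coefficient matrix A = [[5, 2], [-4, -1]].
Characteristic polynomial det(A - λI) = λ^2 - 4λ + 3 = 0.
Eigenvalues λ = 1, 3.
For λ=1: (A-λI) row 1 is [4, 2], so an eigenvector is (1, -2).
For λ=3: (A-λI) row 1 is [2, 2], so an eigenvector is (1, -1).
General solution: c_1e^(t)(1,-2) + c_2e^(3t)(1,-1).

p(t) = c_1e^(t) + c_2e^(3t), q(t) = -2c_1e^(t) - c_2e^(3t)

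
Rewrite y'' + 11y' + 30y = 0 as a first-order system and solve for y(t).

Let x_1 = y, x_2 = y'. Then x_1' = x_2 and x_2' = -30x_1 - 11x_2.
A = [[0,1],[-30,-11]]; det(A-λI) = λ^2 + 11λ + 30.
Eigenvalues λ = -5, -6 with eigenvectors (1,-5), (1,-6).

y(t) = K_1e^(-5t) + K_2e^(-6t)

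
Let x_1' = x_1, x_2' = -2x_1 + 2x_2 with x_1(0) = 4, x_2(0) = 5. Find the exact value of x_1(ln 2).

8

A = [[1,0],[-2,2]]; eigenvalues λ = 2, 1.
Eigenvectors: (0,-1) for λ=2, (-1,-2) for λ=1.
From the initial condition, c_1 = 3, c_2 = -4.
x_1(ln 2) = (3)(2^2)(0) + (-4)(2^1)(-1) = 8.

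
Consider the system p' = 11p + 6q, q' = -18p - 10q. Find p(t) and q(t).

Coefficient matrix A = [[11, 6], [-18, -10]].
Characteristic polynomial det(A - λI) = λ^2 - λ - 2 = 0.
Eigenvalues λ = -1, 2.
For λ=-1: (A-λI) row 1 is [12, 6], so an eigenvector is (-1, 2).
For λ=2: (A-λI) row 1 is [9, 6], so an eigenvector is (2, -3).
General solution: K_1e^(-t)(-1,2) + K_2e^(2t)(2,-3).

p(t) = -K_1e^(-t) + 2K_2e^(2t), q(t) = 2K_1e^(-t) - 3K_2e^(2t)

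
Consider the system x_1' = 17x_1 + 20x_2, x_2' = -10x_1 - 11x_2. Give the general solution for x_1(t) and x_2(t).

x_1(t) = -c_1e^(3t)sin(2t) - 3c_1e^(3t)cos(2t) - 3c_2e^(3t)sin(2t) + c_2e^(3t)cos(2t), x_2(t) = c_1e^(3t)sin(2t) + 2c_1e^(3t)cos(2t) + 2c_2e^(3t)sin(2t) - c_2e^(3t)cos(2t)

Coefficient matrix A = [[17, 20], [-10, -11]].
Characteristic polynomial det(A - λI) = λ^2 - 6λ + 13 = 0.
Eigenvalues λ = 3 ± 2i (complex conjugate pair).
For λ=3+2i: an eigenvector is (-3,2) - i(-1,1) = (-3 + i, 2 - i).
A real fundamental pair from Re and Im of e^((3+2i)t)v: X_1 = e^(3t)(cos(2t)·(-3,2) + sin(2t)·(-1,1)), X_2 = e^(3t)(sin(2t)·(-3,2) - cos(2t)·(-1,1)).
General solution: c_1X_1 + c_2X_2.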